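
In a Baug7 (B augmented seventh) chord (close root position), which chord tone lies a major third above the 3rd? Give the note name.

The chord tones of B7#5 (B augmented seventh) are B-D#-F##-A.
The 3rd is D#. A major third above D# is F##.
F## is the chord's 5th.

F##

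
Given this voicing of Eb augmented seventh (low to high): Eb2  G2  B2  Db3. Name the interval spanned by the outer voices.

The outer voices are Eb2 and Db3.
Eb up to Db is 10 semitones, a half step narrower than a major seventh, so the interval is minor.

minor 7th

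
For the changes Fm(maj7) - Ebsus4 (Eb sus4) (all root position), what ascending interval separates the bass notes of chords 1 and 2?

The roots are F and Eb.
From F to Eb: 10 semitones over a seventh = minor.

minor seventh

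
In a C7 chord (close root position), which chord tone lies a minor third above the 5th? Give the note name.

Bb

Spelling the chord: C E G B♭.
The 5th is G. A minor third above G is B♭.
B♭ is the chord's 7th.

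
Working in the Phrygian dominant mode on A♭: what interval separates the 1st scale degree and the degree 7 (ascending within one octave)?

Spelling the Phrygian dominant mode on A♭: A♭ B𝄫 C D♭ E♭ F♭ G♭.
So we need the interval from A♭ up to G♭.
From A♭ to G♭: 10 semitones over a seventh = minor.

minor seventh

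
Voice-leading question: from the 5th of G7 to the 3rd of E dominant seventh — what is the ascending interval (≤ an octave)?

augmented fourth

The 5th of G7 is D; the 3rd of E dominant seventh is G♯.
D up to G♯ is 6 semitones, a half step wider than a perfect fourth, so the interval is augmented.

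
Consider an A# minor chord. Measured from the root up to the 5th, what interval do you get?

perfect 5th

Spelling the chord: A#–C#–E#.
That puts A# below E#.
A# up to E# spans 5 letter names and 7 semitones — a perfect fifth.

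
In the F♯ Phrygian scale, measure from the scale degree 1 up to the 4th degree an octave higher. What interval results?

P11

Spelling the F♯ Phrygian scale: F♯ G A B C♯ D E.
Scale degree 1 = F♯; 4th scale degree (up an octave) = B.
From F♯ to B is 17 semitones, exactly the perfect eleventh.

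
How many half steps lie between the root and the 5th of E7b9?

E7b9 is spelled E-G#-B-D-F.
E to B is a perfect fifth: 7 semitones.

7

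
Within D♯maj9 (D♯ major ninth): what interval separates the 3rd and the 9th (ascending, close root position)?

Spelling the chord: D♯ F𝄪 A♯ C𝄪 E♯.
So we need the interval from F𝄪 up to E♯.
From F𝄪 to E♯: 10 semitones over a seventh = minor.

minor seventh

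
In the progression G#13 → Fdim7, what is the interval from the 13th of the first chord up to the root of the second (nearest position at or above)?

The 13th of G#13 is E#; the root of Fdim7 is F.
2 letter names make it a second; at 0 semitones (a whole step narrower than major) the quality is diminished.

diminished 2nd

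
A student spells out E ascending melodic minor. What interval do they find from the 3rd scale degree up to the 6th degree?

Spelling E ascending melodic minor: E F# G A B C# D#.
3rd scale degree = G; 6th scale degree = C#.
4 letter names make it a fourth; at 6 semitones (a half step wider than perfect) the quality is augmented.

augmented fourth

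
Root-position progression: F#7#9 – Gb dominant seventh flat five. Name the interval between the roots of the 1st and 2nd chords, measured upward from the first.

The roots are F# and Gb.
2 letter names make it a second; at 0 semitones (a whole step narrower than major) the quality is diminished.

d2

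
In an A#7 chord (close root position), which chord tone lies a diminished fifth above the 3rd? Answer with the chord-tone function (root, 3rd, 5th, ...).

The chord tones of A# dominant seventh are A# C## E# G#.
The 3rd is C##. A diminished fifth above C## is G#.
G# is the chord's 7th.

7th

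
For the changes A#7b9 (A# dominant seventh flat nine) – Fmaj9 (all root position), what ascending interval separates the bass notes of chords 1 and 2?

d6

The roots are A# and F.
6 letter names make it a sixth; at 7 semitones (a whole step narrower than major) the quality is diminished.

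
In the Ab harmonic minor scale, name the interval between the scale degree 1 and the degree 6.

minor sixth

Spelling the Ab harmonic minor scale: Ab Bb Cb Db Eb Fb G.
The scale degree 1 is Ab and the scale degree 6 is Fb.
Ab up to Fb is 8 semitones, a half step narrower than a major sixth, so the interval is minor.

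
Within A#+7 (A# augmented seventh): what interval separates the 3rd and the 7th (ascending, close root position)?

diminished 5th

Spelling the chord: A#, C##, E##, G#.
That puts C## below G#.
C## up to G# is 6 semitones, a half step narrower than a perfect fifth, so the interval is diminished.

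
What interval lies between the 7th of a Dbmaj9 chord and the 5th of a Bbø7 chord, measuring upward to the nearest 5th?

Dbmaj9 has C as its 7th, and Bbø7 has Fb as its 5th.
4 letter names make it a fourth; at 4 semitones (a half step narrower than perfect) the quality is diminished.

diminished fourth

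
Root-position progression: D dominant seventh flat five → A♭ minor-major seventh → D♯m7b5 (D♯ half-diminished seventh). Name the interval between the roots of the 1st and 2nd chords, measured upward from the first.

The roots are D and A♭.
From D to A♭: 6 semitones over a fifth = diminished.

diminished fifth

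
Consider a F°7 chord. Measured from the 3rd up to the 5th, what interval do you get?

minor 3rd

Fdim7: F, Ab, Cb, Ebb.
So we need the interval from Ab up to Cb.
Ab up to Cb is 3 semitones, a half step narrower than a major third, so the interval is minor.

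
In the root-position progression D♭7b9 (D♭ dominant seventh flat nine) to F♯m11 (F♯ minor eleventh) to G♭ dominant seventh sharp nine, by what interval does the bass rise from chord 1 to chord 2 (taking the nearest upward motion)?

augmented third

The roots are D♭ and F♯.
From D♭ to F♯: 5 semitones over a third = augmented.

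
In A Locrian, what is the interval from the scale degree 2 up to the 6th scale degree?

The scale runs A Bb C D Eb F G.
The scale degree 2 is Bb and the scale degree 6 is F.
Counting 5 letters and 7 half steps from Bb gives a perfect fifth.

perfect 5th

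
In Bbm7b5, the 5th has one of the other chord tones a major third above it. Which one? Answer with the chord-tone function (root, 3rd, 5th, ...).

7th

Spelling the chord: Bb–Db–Fb–Ab.
The 5th is Fb. A major third above Fb is Ab.
Ab is the chord's 7th.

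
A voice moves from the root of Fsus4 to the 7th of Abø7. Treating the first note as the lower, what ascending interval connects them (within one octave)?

The root of Fsus4 is F; the 7th of Abø7 is Gb.
2 letter names make it a second; at 1 semitone (a half step narrower than major) the quality is minor.

minor second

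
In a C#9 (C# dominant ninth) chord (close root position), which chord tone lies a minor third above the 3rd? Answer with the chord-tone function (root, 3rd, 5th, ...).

5th

C#9 (C# dominant ninth): C#-E#-G#-B-D#.
The 3rd is E#. A minor third above E# is G#.
G# is the chord's 5th.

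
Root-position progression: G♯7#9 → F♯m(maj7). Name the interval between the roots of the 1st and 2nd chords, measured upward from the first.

The roots are G♯ and F♯.
From G♯ to F♯: 10 semitones over a seventh = minor.

m7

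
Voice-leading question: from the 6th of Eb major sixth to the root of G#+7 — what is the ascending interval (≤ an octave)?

The 6th of Eb major sixth is C; the root of G#+7 is G#.
C up to G# is 8 semitones, a half step wider than a perfect fifth, so the interval is augmented.

augmented fifth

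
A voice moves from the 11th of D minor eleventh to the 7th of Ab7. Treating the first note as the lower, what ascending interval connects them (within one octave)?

diminished 8th

The 11th of D minor eleventh is G; the 7th of Ab7 is Gb.
From G to Gb: 11 semitones over an octave = diminished.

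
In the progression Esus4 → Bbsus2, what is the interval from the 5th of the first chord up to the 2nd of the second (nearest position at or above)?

minor second

The 5th of Esus4 is B; the 2nd of Bbsus2 is C.
B up to C is 1 semitone, a half step narrower than a major second, so the interval is minor.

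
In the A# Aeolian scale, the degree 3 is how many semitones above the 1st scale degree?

The scale is A# B# C# D# E# F# G#.
A# up to C# is a minor third — 3 semitones.

3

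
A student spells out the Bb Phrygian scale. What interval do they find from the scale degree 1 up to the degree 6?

Spelling the Bb Phrygian scale: Bb Cb Db Eb F Gb Ab.
So we need the interval from Bb up to Gb.
From Bb to Gb: 8 semitones over a sixth = minor.

minor sixth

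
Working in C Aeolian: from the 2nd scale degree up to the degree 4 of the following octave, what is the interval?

m10

C natural minor: C D Eb F G Ab Bb.
That puts D below F.
D up to F is 15 semitones, a half step narrower than a major tenth, so the interval is minor.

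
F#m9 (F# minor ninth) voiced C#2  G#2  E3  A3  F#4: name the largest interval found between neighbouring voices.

Adjacent intervals: C#2→G#2 = perfect fifth; G#2→E3 = minor sixth; E3→A3 = perfect fourth; A3→F#4 = major sixth.
The largest is A3 to F#4, a major sixth (9 semitones).

major sixth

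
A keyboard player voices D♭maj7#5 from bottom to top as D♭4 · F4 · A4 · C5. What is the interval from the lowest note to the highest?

The outer voices are D♭4 and C5.
Counting 7 letters and 11 half steps from D♭ gives a major seventh.

major seventh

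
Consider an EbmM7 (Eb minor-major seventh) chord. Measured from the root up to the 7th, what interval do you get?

major seventh

Spelling the chord: Eb Gb Bb D.
Root = Eb; 7th = D.
From Eb to D is 11 semitones, exactly the major seventh.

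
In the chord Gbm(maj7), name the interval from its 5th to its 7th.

Gb minor-major seventh is spelled Gb, Bbb, Db, F.
The 5th is Db and the 7th is F.
Counting 3 letters and 4 half steps from Db gives a major third.

major third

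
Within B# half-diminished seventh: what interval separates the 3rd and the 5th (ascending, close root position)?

B# half-diminished seventh: B#–D#–F#–A#.
The 3rd is D# and the 5th is F#.
D# up to F# is 3 semitones, a half step narrower than a major third, so the interval is minor.

minor 3rd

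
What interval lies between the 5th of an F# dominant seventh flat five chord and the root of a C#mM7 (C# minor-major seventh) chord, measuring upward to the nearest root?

augmented unison

The 5th of F# dominant seventh flat five is C; the root of C#mM7 (C# minor-major seventh) is C#.
From C to C#: 1 semitone over a unison = augmented.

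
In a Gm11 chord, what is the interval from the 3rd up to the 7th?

perfect fifth

Gm11 (G minor eleventh): G B♭ D F A C.
The 3rd is B♭ and the 7th is F.
B♭ up to F spans 5 letter names and 7 semitones — a perfect fifth.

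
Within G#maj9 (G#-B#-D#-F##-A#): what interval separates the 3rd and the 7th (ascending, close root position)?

perfect fifth

That puts B# below F##.
B# up to F## spans 5 letter names and 7 semitones — a perfect fifth.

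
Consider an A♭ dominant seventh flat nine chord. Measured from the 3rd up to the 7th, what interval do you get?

A♭ dominant seventh flat nine is spelled A♭, C, E♭, G♭, B𝄫.
So we need the interval from C up to G♭.
5 letter names make it a fifth; at 6 semitones (a half step narrower than perfect) the quality is diminished.

diminished fifth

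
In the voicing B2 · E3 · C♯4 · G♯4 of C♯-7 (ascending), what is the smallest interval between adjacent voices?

Adjacent intervals: B2→E3 = perfect fourth; E3→C♯4 = major sixth; C♯4→G♯4 = perfect fifth.
The smallest is B2 to E3, a perfect fourth (5 semitones).

perfect 4th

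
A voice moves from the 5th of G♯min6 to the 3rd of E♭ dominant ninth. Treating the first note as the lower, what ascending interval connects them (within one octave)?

diminished fourth

The 5th of G♯min6 is D♯; the 3rd of E♭ dominant ninth is G.
From D♯ to G: 4 semitones over a fourth = diminished.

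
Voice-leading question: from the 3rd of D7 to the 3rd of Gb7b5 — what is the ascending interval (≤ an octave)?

diminished fourth

The 3rd of D7 is F#; the 3rd of Gb7b5 is Bb.
4 letter names make it a fourth; at 4 semitones (a half step narrower than perfect) the quality is diminished.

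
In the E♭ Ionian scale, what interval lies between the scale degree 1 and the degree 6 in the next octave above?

E♭ major: E♭ F G A♭ B♭ C D.
That puts E♭ below C.
From E♭ to C is 21 semitones, exactly the major thirteenth.

major thirteenth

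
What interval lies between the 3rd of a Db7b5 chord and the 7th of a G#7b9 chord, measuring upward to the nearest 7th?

augmented unison

Db7b5 has F as its 3rd, and G#7b9 has F# as its 7th.
F up to F# is 1 semitone, a half step wider than a perfect unison, so the interval is augmented.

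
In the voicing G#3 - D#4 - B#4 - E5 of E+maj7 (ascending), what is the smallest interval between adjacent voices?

diminished 4th

Adjacent intervals: G#3→D#4 = perfect fifth; D#4→B#4 = major sixth; B#4→E5 = diminished fourth.
The smallest is B#4 to E5, a diminished fourth (4 semitones).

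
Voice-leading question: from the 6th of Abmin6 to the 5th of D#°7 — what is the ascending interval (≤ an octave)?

The 6th of Abmin6 is F; the 5th of D#°7 is A.
From F to A is 4 semitones, exactly the major third.

major third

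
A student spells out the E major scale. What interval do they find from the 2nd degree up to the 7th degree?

The scale runs E F# G# A B C# D#.
2nd degree = F#; 7th scale degree = D#.
Counting 6 letters and 9 half steps from F# gives a major sixth.

major sixth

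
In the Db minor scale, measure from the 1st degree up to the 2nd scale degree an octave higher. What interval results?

major ninth

Db natural minor: Db Eb Fb Gb Ab Bbb Cb.
The 1st degree is Db and the 2nd scale degree (up an octave) is Eb.
From Db to Eb is 14 semitones, exactly the major ninth.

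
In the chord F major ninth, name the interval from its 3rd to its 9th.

Spelling the chord: F-A-C-E-G.
The 3rd is A and the 9th is G.
From A to G: 10 semitones over a seventh = minor.

minor seventh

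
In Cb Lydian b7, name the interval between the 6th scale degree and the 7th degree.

minor 2nd

Cb lydian dominant: Cb Db Eb F Gb Ab Bbb.
The 6th scale degree is Ab and the scale degree 7 is Bbb.
Ab up to Bbb is 1 semitone, a half step narrower than a major second, so the interval is minor.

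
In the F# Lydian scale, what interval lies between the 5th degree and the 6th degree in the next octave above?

M9

Spelling the F# Lydian scale: F# G# A# B# C# D# E#.
5th degree = C#; 6th degree (up an octave) = D#.
Counting 9 letters and 14 half steps from C# gives a major ninth.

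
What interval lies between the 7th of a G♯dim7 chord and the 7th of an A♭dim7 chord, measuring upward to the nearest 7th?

The 7th of G♯dim7 is F; the 7th of A♭dim7 is G𝄫.
F up to G𝄫 is 0 semitones, a whole step narrower than a major second, so the interval is diminished.

diminished 2nd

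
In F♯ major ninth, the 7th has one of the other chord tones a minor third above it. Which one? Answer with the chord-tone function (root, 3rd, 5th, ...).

9th

F♯maj9 is spelled F♯ A♯ C♯ E♯ G♯.
The 7th is E♯. A minor third above E♯ is G♯.
G♯ is the chord's 9th.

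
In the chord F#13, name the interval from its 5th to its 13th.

major ninth

Spelling the chord: F#–A#–C#–E–G#–D#.
So we need the interval from C# up to D#.
From C# to D# is 14 semitones, exactly the major ninth.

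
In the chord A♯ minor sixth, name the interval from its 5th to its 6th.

M2

The chord tones of A♯ minor sixth are A♯, C♯, E♯, F𝄪.
5th = E♯; 6th = F𝄪.
From E♯ to F𝄪 is 2 semitones, exactly the major second.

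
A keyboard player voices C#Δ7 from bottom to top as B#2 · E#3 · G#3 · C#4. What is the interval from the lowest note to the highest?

minor 9th

The outer voices are B#2 and C#4.
From B# to C#: 13 semitones over a ninth = minor.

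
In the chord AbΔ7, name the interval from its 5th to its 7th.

The chord tones of Ab major seventh are Ab–C–Eb–G.
5th = Eb; 7th = G.
Eb up to G spans 3 letter names and 4 semitones — a major third.

major third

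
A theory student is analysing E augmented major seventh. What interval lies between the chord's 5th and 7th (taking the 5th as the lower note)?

minor 3rd

E augmented major seventh: E-G♯-B♯-D♯.
5th = B♯; 7th = D♯.
3 letter names make it a third; at 3 semitones (a half step narrower than major) the quality is minor.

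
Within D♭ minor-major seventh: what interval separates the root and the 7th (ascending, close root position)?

D♭ minor-major seventh is spelled D♭–F♭–A♭–C.
The root is D♭ and the 7th is C.
D♭ up to C spans 7 letter names and 11 semitones — a major seventh.

major seventh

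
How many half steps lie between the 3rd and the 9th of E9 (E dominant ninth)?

10

E dominant ninth: E–G♯–B–D–F♯.
G♯ to F♯ is a minor seventh: 10 semitones.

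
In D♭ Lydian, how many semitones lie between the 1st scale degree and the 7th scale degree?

The scale is D♭ E♭ F G A♭ B♭ C.
D♭ up to C is a major seventh — 11 semitones.

11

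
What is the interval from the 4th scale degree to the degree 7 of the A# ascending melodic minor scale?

augmented 4th

Spelling the A# ascending melodic minor scale: A# B# C# D# E# F## G##.
4th scale degree = D#; scale degree 7 = G##.
From D# to G##: 6 semitones over a fourth = augmented.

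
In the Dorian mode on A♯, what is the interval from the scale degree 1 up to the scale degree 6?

A♯ dorian: A♯ B♯ C♯ D♯ E♯ F𝄪 G♯.
So we need the interval from A♯ up to F𝄪.
From A♯ to F𝄪 is 9 semitones, exactly the major sixth.

major sixth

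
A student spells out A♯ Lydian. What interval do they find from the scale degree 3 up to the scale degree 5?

minor 3rd

A♯ lydian: A♯ B♯ C𝄪 D𝄪 E♯ F𝄪 G𝄪.
Scale degree 3 = C𝄪; degree 5 = E♯.
3 letter names make it a third; at 3 semitones (a half step narrower than major) the quality is minor.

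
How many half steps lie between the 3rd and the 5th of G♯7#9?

G♯7#9 (G♯ dominant seventh sharp nine) is spelled G♯-B♯-D♯-F♯-A𝄪.
B♯ to D♯ is a minor third: 3 semitones.

3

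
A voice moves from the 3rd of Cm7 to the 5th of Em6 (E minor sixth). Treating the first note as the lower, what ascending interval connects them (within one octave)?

The 3rd of Cm7 is Eb; the 5th of Em6 (E minor sixth) is B.
5 letter names make it a fifth; at 8 semitones (a half step wider than perfect) the quality is augmented.

augmented 5th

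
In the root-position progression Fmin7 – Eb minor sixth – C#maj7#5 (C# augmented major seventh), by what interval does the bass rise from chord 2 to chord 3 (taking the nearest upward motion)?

augmented sixth

The roots are Eb and C#.
6 letter names make it a sixth; at 10 semitones (a half step wider than major) the quality is augmented.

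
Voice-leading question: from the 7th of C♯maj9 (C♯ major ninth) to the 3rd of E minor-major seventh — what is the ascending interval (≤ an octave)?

diminished 6th

The 7th of C♯maj9 (C♯ major ninth) is B♯; the 3rd of E minor-major seventh is G.
From B♯ to G: 7 semitones over a sixth = diminished.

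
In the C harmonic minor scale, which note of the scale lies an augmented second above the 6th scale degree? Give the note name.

The scale is C D Eb F G Ab B.
The 6th scale degree is Ab; an augmented second above that is B — scale degree 7.

B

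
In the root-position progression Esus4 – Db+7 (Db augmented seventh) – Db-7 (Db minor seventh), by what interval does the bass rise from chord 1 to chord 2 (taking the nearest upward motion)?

The roots are E and Db.
E up to Db is 9 semitones, a whole step narrower than a major seventh, so the interval is diminished.

diminished 7th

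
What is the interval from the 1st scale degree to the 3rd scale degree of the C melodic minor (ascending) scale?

minor third

C melodic minor: C D Eb F G A B.
The 1st scale degree is C and the degree 3 is Eb.
C up to Eb is 3 semitones, a half step narrower than a major third, so the interval is minor.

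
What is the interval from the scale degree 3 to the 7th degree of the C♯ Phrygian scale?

perfect 5th

Spelling the C♯ Phrygian scale: C♯ D E F♯ G♯ A B.
The scale degree 3 is E and the 7th degree is B.
E up to B spans 5 letter names and 7 semitones — a perfect fifth.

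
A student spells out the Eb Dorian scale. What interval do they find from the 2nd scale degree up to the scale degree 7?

The scale runs Eb F Gb Ab Bb C Db.
2nd scale degree = F; degree 7 = Db.
6 letter names make it a sixth; at 8 semitones (a half step narrower than major) the quality is minor.

minor 6th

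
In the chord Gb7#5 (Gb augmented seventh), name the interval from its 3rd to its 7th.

diminished fifth

The chord tones of Gb+7 are Gb–Bb–D–Fb.
That puts Bb below Fb.
From Bb to Fb: 6 semitones over a fifth = diminished.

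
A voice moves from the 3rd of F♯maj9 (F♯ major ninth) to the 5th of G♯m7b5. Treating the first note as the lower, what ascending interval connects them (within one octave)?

diminished fourth

F♯maj9 (F♯ major ninth) has A♯ as its 3rd, and G♯m7b5 has D as its 5th.
From A♯ to D: 4 semitones over a fourth = diminished.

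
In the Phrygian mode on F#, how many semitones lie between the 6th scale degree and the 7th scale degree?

The scale is F# G A B C# D E.
D up to E is a major second — 2 semitones.

2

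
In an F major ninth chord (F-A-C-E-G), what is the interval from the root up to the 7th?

The root is F and the 7th is E.
F up to E spans 7 letter names and 11 semitones — a major seventh.

major 7th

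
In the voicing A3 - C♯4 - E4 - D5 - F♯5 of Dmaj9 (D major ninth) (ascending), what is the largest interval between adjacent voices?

minor seventh

Adjacent intervals: A3→C♯4 = major third; C♯4→E4 = minor third; E4→D5 = minor seventh; D5→F♯5 = major third.
The largest is E4 to D5, a minor seventh (10 semitones).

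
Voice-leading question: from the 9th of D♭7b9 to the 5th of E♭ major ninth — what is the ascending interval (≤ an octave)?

augmented 5th

D♭7b9 has E𝄫 as its 9th, and E♭ major ninth has B♭ as its 5th.
E𝄫 up to B♭ is 8 semitones, a half step wider than a perfect fifth, so the interval is augmented.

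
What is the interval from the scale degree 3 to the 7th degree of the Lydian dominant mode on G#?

d5

The scale runs G# A# B# C## D# E# F#.
So we need the interval from B# up to F#.
B# up to F# is 6 semitones, a half step narrower than a perfect fifth, so the interval is diminished.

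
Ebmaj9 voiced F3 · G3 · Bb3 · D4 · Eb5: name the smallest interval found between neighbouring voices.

major second

Adjacent intervals: F3→G3 = major second; G3→Bb3 = minor third; Bb3→D4 = major third; D4→Eb5 = minor ninth.
The smallest is F3 to G3, a major second (2 semitones).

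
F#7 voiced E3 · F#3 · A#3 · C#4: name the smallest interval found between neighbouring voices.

Adjacent intervals: E3→F#3 = major second; F#3→A#3 = major third; A#3→C#4 = minor third.
The smallest is E3 to F#3, a major second (2 semitones).

major second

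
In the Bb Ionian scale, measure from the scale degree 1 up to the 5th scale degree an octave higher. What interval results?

perfect twelfth

The scale runs Bb C D Eb F G A.
So we need the interval from Bb up to F.
Counting 12 letters and 19 half steps from Bb gives a perfect twelfth.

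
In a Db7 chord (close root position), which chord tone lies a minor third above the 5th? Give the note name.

Spelling the chord: Db F Ab Cb.
The 5th is Ab. A minor third above Ab is Cb.
Cb is the chord's 7th.

Cb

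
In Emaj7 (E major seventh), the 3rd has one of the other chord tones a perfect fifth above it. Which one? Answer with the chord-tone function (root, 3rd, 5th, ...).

7th

The chord tones of EM7 (E major seventh) are E, G#, B, D#.
The 3rd is G#. A perfect fifth above G# is D#.
D# is the chord's 7th.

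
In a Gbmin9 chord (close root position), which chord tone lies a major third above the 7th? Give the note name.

Spelling the chord: Gb–Bbb–Db–Fb–Ab.
The 7th is Fb. A major third above Fb is Ab.
Ab is the chord's 9th.

Ab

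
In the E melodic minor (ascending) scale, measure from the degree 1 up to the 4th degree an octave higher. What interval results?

The scale runs E F# G A B C# D#.
The degree 1 is E and the scale degree 4 (up an octave) is A.
From E to A is 17 semitones, exactly the perfect eleventh.

perfect 11th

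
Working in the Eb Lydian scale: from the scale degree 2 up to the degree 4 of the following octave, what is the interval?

major tenth

Spelling the Eb Lydian scale: Eb F G A Bb C D.
That puts F below A.
From F to A is 16 semitones, exactly the major tenth.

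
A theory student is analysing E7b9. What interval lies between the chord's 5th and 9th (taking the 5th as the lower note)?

E7b9 (E dominant seventh flat nine) is spelled E, G#, B, D, F.
So we need the interval from B up to F.
B up to F is 6 semitones, a half step narrower than a perfect fifth, so the interval is diminished.

diminished fifth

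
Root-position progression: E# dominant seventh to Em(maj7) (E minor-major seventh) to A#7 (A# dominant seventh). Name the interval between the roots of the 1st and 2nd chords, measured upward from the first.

d8

The roots are E# and E.
From E# to E: 11 semitones over an octave = diminished.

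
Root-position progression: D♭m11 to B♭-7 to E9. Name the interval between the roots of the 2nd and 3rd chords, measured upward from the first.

The roots are B♭ and E.
B♭ up to E is 6 semitones, a half step wider than a perfect fourth, so the interval is augmented.

A4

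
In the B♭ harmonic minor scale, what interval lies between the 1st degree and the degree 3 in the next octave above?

Spelling the B♭ harmonic minor scale: B♭ C D♭ E♭ F G♭ A.
1st degree = B♭; 3rd scale degree (up an octave) = D♭.
B♭ up to D♭ is 15 semitones, a half step narrower than a major tenth, so the interval is minor.

minor tenth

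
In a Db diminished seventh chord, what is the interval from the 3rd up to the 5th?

Spelling the chord: Db-Fb-Abb-Cbb.
That puts Fb below Abb.
3 letter names make it a third; at 3 semitones (a half step narrower than major) the quality is minor.

minor third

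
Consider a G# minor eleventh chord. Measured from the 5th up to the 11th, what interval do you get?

G# minor eleventh: G#-B-D#-F#-A#-C#.
The 5th is D# and the 11th is C#.
From D# to C#: 10 semitones over a seventh = minor.

minor seventh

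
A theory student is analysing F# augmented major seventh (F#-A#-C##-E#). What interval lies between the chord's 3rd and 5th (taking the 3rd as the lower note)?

major third

That puts A# below C##.
From A# to C## is 4 semitones, exactly the major third.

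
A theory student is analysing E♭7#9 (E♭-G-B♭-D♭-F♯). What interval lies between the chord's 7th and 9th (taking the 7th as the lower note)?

augmented third

7th = D♭; 9th = F♯.
D♭ up to F♯ is 5 semitones, a half step wider than a major third, so the interval is augmented.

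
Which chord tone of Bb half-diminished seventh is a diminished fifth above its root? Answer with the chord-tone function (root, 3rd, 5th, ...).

5th

Bbø7 is spelled Bb Db Fb Ab.
The root is Bb. A diminished fifth above Bb is Fb.
Fb is the chord's 5th.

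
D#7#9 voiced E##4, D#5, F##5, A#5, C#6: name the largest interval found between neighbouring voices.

Adjacent intervals: E##4→D#5 = diminished seventh; D#5→F##5 = major third; F##5→A#5 = minor third; A#5→C#6 = minor third.
The largest is E##4 to D#5, a diminished seventh (9 semitones).

d7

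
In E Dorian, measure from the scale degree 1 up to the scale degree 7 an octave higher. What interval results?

E dorian: E F# G A B C# D.
So we need the interval from E up to D.
E up to D is 22 semitones, a half step narrower than a major fourteenth, so the interval is minor.

minor fourteenth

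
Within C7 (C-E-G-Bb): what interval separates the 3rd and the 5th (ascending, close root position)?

m3

3rd = E; 5th = G.
3 letter names make it a third; at 3 semitones (a half step narrower than major) the quality is minor.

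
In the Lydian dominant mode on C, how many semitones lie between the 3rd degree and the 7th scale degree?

6

The scale is C D E F# G A Bb.
E up to Bb is a diminished fifth — 6 semitones.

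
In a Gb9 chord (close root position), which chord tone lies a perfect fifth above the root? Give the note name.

Gb dominant ninth: Gb-Bb-Db-Fb-Ab.
The root is Gb. A perfect fifth above Gb is Db.
Db is the chord's 5th.

Db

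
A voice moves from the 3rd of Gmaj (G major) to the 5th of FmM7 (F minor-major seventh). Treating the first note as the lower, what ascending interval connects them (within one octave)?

Gmaj (G major) has B as its 3rd, and FmM7 (F minor-major seventh) has C as its 5th.
B up to C is 1 semitone, a half step narrower than a major second, so the interval is minor.

minor 2nd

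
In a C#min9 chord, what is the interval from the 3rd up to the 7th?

C#min9 is spelled C#–E–G#–B–D#.
The 3rd is E and the 7th is B.
Counting 5 letters and 7 half steps from E gives a perfect fifth.

P5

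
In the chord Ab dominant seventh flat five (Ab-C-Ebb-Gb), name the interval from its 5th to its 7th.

That puts Ebb below Gb.
Counting 3 letters and 4 half steps from Ebb gives a major third.

major third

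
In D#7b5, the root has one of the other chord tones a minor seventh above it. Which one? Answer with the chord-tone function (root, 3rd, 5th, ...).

Spelling the chord: D# F## A C#.
The root is D#. A minor seventh above D# is C#.
C# is the chord's 7th.

7th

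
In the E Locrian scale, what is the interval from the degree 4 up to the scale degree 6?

The scale runs E F G A Bb C D.
So we need the interval from A up to C.
A up to C is 3 semitones, a half step narrower than a major third, so the interval is minor.

minor third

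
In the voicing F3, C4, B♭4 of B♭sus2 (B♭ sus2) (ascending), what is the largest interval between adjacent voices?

Adjacent intervals: F3→C4 = perfect fifth; C4→B♭4 = minor seventh.
The largest is C4 to B♭4, a minor seventh (10 semitones).

m7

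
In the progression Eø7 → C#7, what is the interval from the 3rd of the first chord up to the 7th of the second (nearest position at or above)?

M3

The 3rd of Eø7 is G; the 7th of C#7 is B.
G up to B spans 3 letter names and 4 semitones — a major third.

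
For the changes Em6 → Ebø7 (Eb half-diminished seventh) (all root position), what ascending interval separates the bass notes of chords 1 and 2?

The roots are E and Eb.
8 letter names make it an octave; at 11 semitones (a half step narrower than perfect) the quality is diminished.

diminished 8th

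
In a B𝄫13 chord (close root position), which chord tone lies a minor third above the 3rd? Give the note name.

The chord tones of B𝄫13 are B𝄫 D♭ F♭ A𝄫 C♭ G♭.
The 3rd is D♭. A minor third above D♭ is F♭.
F♭ is the chord's 5th.

Fb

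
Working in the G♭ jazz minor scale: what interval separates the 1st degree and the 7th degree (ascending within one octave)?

The scale runs G♭ A♭ B𝄫 C♭ D♭ E♭ F.
So we need the interval from G♭ up to F.
From G♭ to F is 11 semitones, exactly the major seventh.

major seventh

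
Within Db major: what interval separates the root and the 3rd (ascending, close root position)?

major third

Dbmaj (Db major) is spelled Db–F–Ab.
That puts Db below F.
Db up to F spans 3 letter names and 4 semitones — a major third.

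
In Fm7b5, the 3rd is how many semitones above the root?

Fm7b5: F Ab Cb Eb.
F to Ab is a minor third: 3 semitones.

3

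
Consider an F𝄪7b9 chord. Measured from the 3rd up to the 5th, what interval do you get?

The chord tones of F𝄪7b9 are F𝄪–A𝄪–C𝄪–E♯–G♯.
So we need the interval from A𝄪 up to C𝄪.
From A𝄪 to C𝄪: 3 semitones over a third = minor.

m3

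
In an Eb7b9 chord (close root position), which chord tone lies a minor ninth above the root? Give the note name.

Fb

Eb7b9 is spelled Eb–G–Bb–Db–Fb.
The root is Eb. A minor ninth above Eb is Fb.
Fb is the chord's 9th.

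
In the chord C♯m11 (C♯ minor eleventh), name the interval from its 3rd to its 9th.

C♯m11 (C♯ minor eleventh): C♯–E–G♯–B–D♯–F♯.
That puts E below D♯.
Counting 7 letters and 11 half steps from E gives a major seventh.

M7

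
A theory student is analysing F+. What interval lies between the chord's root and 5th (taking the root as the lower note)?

Spelling the chord: F A C#.
That puts F below C#.
From F to C#: 8 semitones over a fifth = augmented.

A5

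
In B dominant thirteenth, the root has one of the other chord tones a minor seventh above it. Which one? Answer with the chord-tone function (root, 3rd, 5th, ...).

The chord tones of B dominant thirteenth are B, D#, F#, A, C#, G#.
The root is B. A minor seventh above B is A.
A is the chord's 7th.

7th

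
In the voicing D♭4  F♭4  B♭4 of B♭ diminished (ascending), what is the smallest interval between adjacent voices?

minor 3rd

Adjacent intervals: D♭4→F♭4 = minor third; F♭4→B♭4 = augmented fourth.
The smallest is D♭4 to F♭4, a minor third (3 semitones).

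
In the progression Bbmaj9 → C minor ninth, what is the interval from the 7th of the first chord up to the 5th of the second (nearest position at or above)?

Bbmaj9 has A as its 7th, and C minor ninth has G as its 5th.
7 letter names make it a seventh; at 10 semitones (a half step narrower than major) the quality is minor.

m7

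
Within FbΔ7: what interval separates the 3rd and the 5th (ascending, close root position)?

minor third

Fb major seventh: Fb Ab Cb Eb.
That puts Ab below Cb.
3 letter names make it a third; at 3 semitones (a half step narrower than major) the quality is minor.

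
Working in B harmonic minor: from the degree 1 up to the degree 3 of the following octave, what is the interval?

m10

B harmonic minor: B C♯ D E F♯ G A♯.
The degree 1 is B and the degree 3 (up an octave) is D.
B up to D is 15 semitones, a half step narrower than a major tenth, so the interval is minor.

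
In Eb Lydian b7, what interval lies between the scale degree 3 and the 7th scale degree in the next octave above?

Spelling Eb Lydian b7: Eb F G A Bb C Db.
The scale degree 3 is G and the 7th degree (up an octave) is Db.
G up to Db is 18 semitones, a half step narrower than a perfect twelfth, so the interval is diminished.

diminished twelfth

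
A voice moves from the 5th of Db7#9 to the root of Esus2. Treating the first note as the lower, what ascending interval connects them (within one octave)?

Db7#9 has Ab as its 5th, and Esus2 has E as its root.
From Ab to E: 8 semitones over a fifth = augmented.

augmented 5th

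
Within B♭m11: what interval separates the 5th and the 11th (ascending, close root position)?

m7

B♭ minor eleventh is spelled B♭, D♭, F, A♭, C, E♭.
So we need the interval from F up to E♭.
7 letter names make it a seventh; at 10 semitones (a half step narrower than major) the quality is minor.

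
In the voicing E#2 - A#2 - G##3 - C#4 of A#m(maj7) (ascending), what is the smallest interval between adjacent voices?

Adjacent intervals: E#2→A#2 = perfect fourth; A#2→G##3 = major seventh; G##3→C#4 = diminished fourth.
The smallest is G##3 to C#4, a diminished fourth (4 semitones).

diminished 4th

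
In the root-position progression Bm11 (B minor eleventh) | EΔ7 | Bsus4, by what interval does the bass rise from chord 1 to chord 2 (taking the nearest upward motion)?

The roots are B and E.
B up to E spans 4 letter names and 5 semitones — a perfect fourth.

perfect fourth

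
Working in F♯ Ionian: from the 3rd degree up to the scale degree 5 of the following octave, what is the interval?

Spelling F♯ Ionian: F♯ G♯ A♯ B C♯ D♯ E♯.
3rd degree = A♯; 5th scale degree (up an octave) = C♯.
A♯ up to C♯ is 15 semitones, a half step narrower than a major tenth, so the interval is minor.

minor 10th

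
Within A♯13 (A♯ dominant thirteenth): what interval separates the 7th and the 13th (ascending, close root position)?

Spelling the chord: A♯–C𝄪–E♯–G♯–B♯–F𝄪.
7th = G♯; 13th = F𝄪.
G♯ up to F𝄪 spans 7 letter names and 11 semitones — a major seventh.

major seventh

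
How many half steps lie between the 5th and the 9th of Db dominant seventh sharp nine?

Db7#9 is spelled Db F Ab Cb E.
Ab to E is an augmented fifth: 8 semitones.

8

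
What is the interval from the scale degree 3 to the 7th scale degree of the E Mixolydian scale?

E mixolydian: E F♯ G♯ A B C♯ D.
So we need the interval from G♯ up to D.
G♯ up to D is 6 semitones, a half step narrower than a perfect fifth, so the interval is diminished.

diminished fifth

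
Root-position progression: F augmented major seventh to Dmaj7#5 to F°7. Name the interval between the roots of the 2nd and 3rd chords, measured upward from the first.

The roots are D and F.
From D to F: 3 semitones over a third = minor.

minor third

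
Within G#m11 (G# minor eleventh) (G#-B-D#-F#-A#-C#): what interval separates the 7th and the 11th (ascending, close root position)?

perfect fifth

So we need the interval from F# up to C#.
From F# to C# is 7 semitones, exactly the perfect fifth.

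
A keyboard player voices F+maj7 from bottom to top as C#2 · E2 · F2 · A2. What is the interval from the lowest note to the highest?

The outer voices are C#2 and A2.
6 letter names make it a sixth; at 8 semitones (a half step narrower than major) the quality is minor.

minor sixth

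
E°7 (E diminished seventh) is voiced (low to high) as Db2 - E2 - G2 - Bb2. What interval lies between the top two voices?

Those voices are G2 and Bb2.
3 letter names make it a third; at 3 semitones (a half step narrower than major) the quality is minor.

m3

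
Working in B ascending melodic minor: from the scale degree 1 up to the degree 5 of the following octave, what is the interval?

B melodic minor: B C# D E F# G# A#.
The scale degree 1 is B and the scale degree 5 (up an octave) is F#.
Counting 12 letters and 19 half steps from B gives a perfect twelfth.

perfect twelfth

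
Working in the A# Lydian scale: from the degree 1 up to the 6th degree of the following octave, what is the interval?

Spelling the A# Lydian scale: A# B# C## D## E# F## G##.
So we need the interval from A# up to F##.
Counting 13 letters and 21 half steps from A# gives a major thirteenth.

major thirteenth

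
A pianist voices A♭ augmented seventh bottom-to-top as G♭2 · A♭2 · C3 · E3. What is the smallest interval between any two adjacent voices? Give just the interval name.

Adjacent intervals: G♭2→A♭2 = major second; A♭2→C3 = major third; C3→E3 = major third.
The smallest is G♭2 to A♭2, a major second (2 semitones).

major second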